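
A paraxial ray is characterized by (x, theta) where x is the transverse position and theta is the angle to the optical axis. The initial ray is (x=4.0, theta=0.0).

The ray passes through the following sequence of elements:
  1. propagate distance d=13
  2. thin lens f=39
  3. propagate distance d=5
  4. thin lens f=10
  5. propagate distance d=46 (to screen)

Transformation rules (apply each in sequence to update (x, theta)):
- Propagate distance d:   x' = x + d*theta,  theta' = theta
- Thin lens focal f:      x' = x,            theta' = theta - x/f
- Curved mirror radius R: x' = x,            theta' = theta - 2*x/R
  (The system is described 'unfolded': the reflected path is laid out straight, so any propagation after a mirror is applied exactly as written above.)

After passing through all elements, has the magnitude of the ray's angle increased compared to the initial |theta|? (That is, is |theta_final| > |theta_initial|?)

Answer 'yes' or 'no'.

Initial: x=4.0000 theta=0.0000
After 1 (propagate distance d=13): x=4.0000 theta=0.0000
After 2 (thin lens f=39): x=4.0000 theta=-4/39 (≈-0.1026)
After 3 (propagate distance d=5): x=136/39 (≈3.4872) theta=-4/39 (≈-0.1026)
After 4 (thin lens f=10): x=136/39 (≈3.4872) theta=-88/195 (≈-0.4513)
After 5 (propagate distance d=46 (to screen)): x=-3368/195 (≈-17.2718) theta=-88/195 (≈-0.4513)
|theta_initial|=0.0000 |theta_final|=88/195 (≈0.4513) -> increased

Answer: yes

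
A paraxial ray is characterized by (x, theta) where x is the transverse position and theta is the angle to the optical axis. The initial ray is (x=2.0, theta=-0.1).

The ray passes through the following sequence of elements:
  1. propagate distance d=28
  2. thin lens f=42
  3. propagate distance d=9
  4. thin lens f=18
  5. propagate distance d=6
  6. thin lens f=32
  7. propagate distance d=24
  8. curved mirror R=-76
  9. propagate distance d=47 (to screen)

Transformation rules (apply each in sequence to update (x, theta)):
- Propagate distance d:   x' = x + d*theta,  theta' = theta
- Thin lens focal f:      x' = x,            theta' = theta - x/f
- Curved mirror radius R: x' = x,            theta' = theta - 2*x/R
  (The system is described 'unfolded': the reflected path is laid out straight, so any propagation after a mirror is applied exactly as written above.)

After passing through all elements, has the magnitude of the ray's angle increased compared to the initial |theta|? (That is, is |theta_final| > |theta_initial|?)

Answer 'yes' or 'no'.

Initial: x=2.0000 theta=-0.1000
After 1 (propagate distance d=28): x=-0.8000 theta=-0.1000
After 2 (thin lens f=42): x=-0.8000 theta=-17/210 (≈-0.0810)
After 3 (propagate distance d=9): x=-107/70 (≈-1.5286) theta=-17/210 (≈-0.0810)
After 4 (thin lens f=18): x=-107/70 (≈-1.5286) theta=1/252 (≈0.0040)
After 5 (propagate distance d=6): x=-158/105 (≈-1.5048) theta=1/252 (≈0.0040)
After 6 (thin lens f=32): x=-158/105 (≈-1.5048) theta=257/5040 (≈0.0510)
After 7 (propagate distance d=24): x=-59/210 (≈-0.2810) theta=257/5040 (≈0.0510)
After 8 (curved mirror R=-76): x=-59/210 (≈-0.2810) theta=835/19152 (≈0.0436)
After 9 (propagate distance d=47 (to screen)): x=169321/95760 (≈1.7682) theta=835/19152 (≈0.0436)
|theta_initial|=0.1000 |theta_final|=835/19152 (≈0.0436) -> not increased

Answer: no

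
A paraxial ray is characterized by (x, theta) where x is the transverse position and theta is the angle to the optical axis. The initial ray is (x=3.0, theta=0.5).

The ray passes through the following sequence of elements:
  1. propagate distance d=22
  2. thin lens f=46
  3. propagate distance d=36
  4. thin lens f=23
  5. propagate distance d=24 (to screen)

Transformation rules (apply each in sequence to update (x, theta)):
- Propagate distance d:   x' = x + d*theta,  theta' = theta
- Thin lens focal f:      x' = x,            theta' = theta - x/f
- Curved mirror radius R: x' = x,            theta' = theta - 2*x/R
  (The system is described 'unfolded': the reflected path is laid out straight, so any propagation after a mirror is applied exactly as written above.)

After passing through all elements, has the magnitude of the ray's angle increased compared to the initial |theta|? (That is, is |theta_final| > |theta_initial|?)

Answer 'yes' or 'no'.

Answer: yes

Derivation:
Initial: x=3.0000 theta=0.5000
After 1 (propagate distance d=22): x=14.0000 theta=0.5000
After 2 (thin lens f=46): x=14.0000 theta=9/46 (≈0.1957)
After 3 (propagate distance d=36): x=484/23 (≈21.0435) theta=9/46 (≈0.1957)
After 4 (thin lens f=23): x=484/23 (≈21.0435) theta=-761/1058 (≈-0.7193)
After 5 (propagate distance d=24 (to screen)): x=2000/529 (≈3.7807) theta=-761/1058 (≈-0.7193)
|theta_initial|=0.5000 |theta_final|=761/1058 (≈0.7193) -> increased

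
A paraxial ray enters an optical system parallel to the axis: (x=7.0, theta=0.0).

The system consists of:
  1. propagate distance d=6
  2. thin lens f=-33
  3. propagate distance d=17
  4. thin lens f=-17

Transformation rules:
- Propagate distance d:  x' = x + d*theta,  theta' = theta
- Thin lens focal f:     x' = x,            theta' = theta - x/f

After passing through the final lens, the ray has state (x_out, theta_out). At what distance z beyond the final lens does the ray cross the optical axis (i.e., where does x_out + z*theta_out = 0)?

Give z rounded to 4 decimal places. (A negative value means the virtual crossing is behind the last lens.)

Initial: x=7.0000 theta=0.0000
After 1 (propagate distance d=6): x=7.0000 theta=0.0000
After 2 (thin lens f=-33): x=7.0000 theta=7/33 (≈0.2121)
After 3 (propagate distance d=17): x=350/33 (≈10.6061) theta=7/33 (≈0.2121)
After 4 (thin lens f=-17): x=350/33 (≈10.6061) theta=469/561 (≈0.8360)
z_focus = -x_out/theta_out = -(350/33)/(469/561) = -850/67 ≈ -12.6866
Rounded to 4 decimal places: z = -12.6866

Answer: -12.6866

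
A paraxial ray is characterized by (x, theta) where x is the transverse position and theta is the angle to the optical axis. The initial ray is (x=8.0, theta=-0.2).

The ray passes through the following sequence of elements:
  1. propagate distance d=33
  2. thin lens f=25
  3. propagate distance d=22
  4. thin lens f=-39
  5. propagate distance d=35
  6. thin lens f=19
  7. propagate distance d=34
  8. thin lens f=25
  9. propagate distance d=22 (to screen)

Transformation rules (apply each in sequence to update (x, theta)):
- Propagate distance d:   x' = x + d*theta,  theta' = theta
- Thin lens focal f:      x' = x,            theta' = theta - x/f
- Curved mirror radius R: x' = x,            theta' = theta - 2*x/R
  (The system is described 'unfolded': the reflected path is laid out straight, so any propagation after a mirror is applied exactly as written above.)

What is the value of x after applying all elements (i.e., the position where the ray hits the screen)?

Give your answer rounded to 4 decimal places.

Answer: 11.7757

Derivation:
Initial: x=8.0000 theta=-0.2000
After 1 (propagate distance d=33): x=1.4000 theta=-0.2000
After 2 (thin lens f=25): x=1.4000 theta=-0.2560
After 3 (propagate distance d=22): x=-4.2320 theta=-0.2560
After 4 (thin lens f=-39): x=-4.2320 theta=-1777/4875 (≈-0.3645)
After 5 (propagate distance d=35): x=-82826/4875 (≈-16.9899) theta=-1777/4875 (≈-0.3645)
After 6 (thin lens f=19): x=-82826/4875 (≈-16.9899) theta=49063/92625 (≈0.5297)
After 7 (propagate distance d=34): x=94448/92625 (≈1.0197) theta=49063/92625 (≈0.5297)
After 8 (thin lens f=25): x=94448/92625 (≈1.0197) theta=1132127/2315625 (≈0.4889)
After 9 (propagate distance d=22 (to screen)): x=2097538/178125 (≈11.7757) theta=1132127/2315625 (≈0.4889)
Rounded to 4 decimal places: x = 11.7757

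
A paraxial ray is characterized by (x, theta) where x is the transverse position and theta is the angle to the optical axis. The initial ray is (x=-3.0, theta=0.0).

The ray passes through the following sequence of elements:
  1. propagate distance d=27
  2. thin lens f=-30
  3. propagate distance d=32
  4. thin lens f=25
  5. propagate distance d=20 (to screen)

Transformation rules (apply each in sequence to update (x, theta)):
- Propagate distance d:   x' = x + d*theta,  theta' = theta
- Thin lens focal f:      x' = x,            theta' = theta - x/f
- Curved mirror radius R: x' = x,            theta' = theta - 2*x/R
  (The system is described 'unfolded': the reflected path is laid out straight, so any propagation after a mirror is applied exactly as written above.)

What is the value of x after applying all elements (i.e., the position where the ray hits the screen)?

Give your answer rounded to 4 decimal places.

Answer: -3.2400

Derivation:
Initial: x=-3.0000 theta=0.0000
After 1 (propagate distance d=27): x=-3.0000 theta=0.0000
After 2 (thin lens f=-30): x=-3.0000 theta=-0.1000
After 3 (propagate distance d=32): x=-6.2000 theta=-0.1000
After 4 (thin lens f=25): x=-6.2000 theta=0.1480
After 5 (propagate distance d=20 (to screen)): x=-3.2400 theta=0.1480
Rounded to 4 decimal places: x = -3.2400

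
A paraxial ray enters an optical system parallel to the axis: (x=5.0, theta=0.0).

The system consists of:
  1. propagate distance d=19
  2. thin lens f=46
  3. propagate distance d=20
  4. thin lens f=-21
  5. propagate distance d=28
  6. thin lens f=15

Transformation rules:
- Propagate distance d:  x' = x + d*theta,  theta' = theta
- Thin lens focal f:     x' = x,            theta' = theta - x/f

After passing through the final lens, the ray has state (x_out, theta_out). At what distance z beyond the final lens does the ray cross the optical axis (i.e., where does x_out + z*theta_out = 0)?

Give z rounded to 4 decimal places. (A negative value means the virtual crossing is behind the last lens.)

Initial: x=5.0000 theta=0.0000
After 1 (propagate distance d=19): x=5.0000 theta=0.0000
After 2 (thin lens f=46): x=5.0000 theta=-5/46 (≈-0.1087)
After 3 (propagate distance d=20): x=65/23 (≈2.8261) theta=-5/46 (≈-0.1087)
After 4 (thin lens f=-21): x=65/23 (≈2.8261) theta=25/966 (≈0.0259)
After 5 (propagate distance d=28): x=245/69 (≈3.5507) theta=25/966 (≈0.0259)
After 6 (thin lens f=15): x=245/69 (≈3.5507) theta=-611/2898 (≈-0.2108)
z_focus = -x_out/theta_out = -(245/69)/(-611/2898) = 10290/611 ≈ 16.8412
Rounded to 4 decimal places: z = 16.8412

Answer: 16.8412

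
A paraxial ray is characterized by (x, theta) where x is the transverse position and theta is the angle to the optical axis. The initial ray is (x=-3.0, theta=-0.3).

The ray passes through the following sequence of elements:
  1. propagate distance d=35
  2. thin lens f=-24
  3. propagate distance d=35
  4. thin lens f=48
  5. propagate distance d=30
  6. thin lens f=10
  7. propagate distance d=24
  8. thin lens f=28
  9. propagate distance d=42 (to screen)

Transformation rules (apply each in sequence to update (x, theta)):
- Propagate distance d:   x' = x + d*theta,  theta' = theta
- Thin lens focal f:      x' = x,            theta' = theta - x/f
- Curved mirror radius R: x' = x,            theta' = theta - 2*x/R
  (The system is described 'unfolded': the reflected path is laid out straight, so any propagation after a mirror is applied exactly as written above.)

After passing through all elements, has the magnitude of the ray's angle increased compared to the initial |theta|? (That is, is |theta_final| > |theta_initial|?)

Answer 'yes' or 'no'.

Initial: x=-3.0000 theta=-0.3000
After 1 (propagate distance d=35): x=-13.5000 theta=-0.3000
After 2 (thin lens f=-24): x=-13.5000 theta=-0.8625
After 3 (propagate distance d=35): x=-43.6875 theta=-0.8625
After 4 (thin lens f=48): x=-43.6875 theta=61/1280 (≈0.0477)
After 5 (propagate distance d=30): x=-5409/128 (≈-42.2578) theta=61/1280 (≈0.0477)
After 6 (thin lens f=10): x=-5409/128 (≈-42.2578) theta=547/128 (≈4.2734)
After 7 (propagate distance d=24): x=7719/128 (≈60.3047) theta=547/128 (≈4.2734)
After 8 (thin lens f=28): x=7719/128 (≈60.3047) theta=7597/3584 (≈2.1197)
After 9 (propagate distance d=42 (to screen)): x=38229/256 (≈149.3320) theta=7597/3584 (≈2.1197)
|theta_initial|=0.3000 |theta_final|=7597/3584 (≈2.1197) -> increased

Answer: yes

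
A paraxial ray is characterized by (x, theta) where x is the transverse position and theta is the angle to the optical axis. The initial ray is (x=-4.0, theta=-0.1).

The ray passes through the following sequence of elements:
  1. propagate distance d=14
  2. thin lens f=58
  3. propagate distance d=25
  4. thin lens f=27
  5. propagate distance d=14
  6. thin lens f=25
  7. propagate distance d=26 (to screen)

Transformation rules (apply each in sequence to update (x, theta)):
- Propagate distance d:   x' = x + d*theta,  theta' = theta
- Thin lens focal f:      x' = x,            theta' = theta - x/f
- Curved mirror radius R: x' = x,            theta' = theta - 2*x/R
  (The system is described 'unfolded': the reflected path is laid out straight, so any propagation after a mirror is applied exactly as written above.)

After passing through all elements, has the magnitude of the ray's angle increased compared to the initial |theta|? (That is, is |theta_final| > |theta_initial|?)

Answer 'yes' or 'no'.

Initial: x=-4.0000 theta=-0.1000
After 1 (propagate distance d=14): x=-5.4000 theta=-0.1000
After 2 (thin lens f=58): x=-5.4000 theta=-1/145 (≈-0.0069)
After 3 (propagate distance d=25): x=-808/145 (≈-5.5724) theta=-1/145 (≈-0.0069)
After 4 (thin lens f=27): x=-808/145 (≈-5.5724) theta=781/3915 (≈0.1995)
After 5 (propagate distance d=14): x=-10882/3915 (≈-2.7796) theta=781/3915 (≈0.1995)
After 6 (thin lens f=25): x=-10882/3915 (≈-2.7796) theta=30407/97875 (≈0.3107)
After 7 (propagate distance d=26 (to screen)): x=172844/32625 (≈5.2979) theta=30407/97875 (≈0.3107)
|theta_initial|=0.1000 |theta_final|=30407/97875 (≈0.3107) -> increased

Answer: yes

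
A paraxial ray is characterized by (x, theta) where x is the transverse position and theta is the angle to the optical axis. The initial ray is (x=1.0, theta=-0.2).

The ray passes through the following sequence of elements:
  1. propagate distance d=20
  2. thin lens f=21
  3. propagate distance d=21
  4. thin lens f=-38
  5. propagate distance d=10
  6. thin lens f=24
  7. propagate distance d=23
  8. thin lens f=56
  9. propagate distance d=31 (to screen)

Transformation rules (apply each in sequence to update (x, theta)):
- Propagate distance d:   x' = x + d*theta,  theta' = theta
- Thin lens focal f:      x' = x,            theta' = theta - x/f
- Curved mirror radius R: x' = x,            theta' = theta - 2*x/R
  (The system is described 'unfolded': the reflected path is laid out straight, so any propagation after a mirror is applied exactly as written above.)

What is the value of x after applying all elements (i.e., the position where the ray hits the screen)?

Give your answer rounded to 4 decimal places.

Answer: 0.5621

Derivation:
Initial: x=1.0000 theta=-0.2000
After 1 (propagate distance d=20): x=-3.0000 theta=-0.2000
After 2 (thin lens f=21): x=-3.0000 theta=-2/35 (≈-0.0571)
After 3 (propagate distance d=21): x=-4.2000 theta=-2/35 (≈-0.0571)
After 4 (thin lens f=-38): x=-4.2000 theta=-223/1330 (≈-0.1677)
After 5 (propagate distance d=10): x=-3908/665 (≈-5.8767) theta=-223/1330 (≈-0.1677)
After 6 (thin lens f=24): x=-3908/665 (≈-5.8767) theta=22/285 (≈0.0772)
After 7 (propagate distance d=23): x=-8182/1995 (≈-4.1013) theta=22/285 (≈0.0772)
After 8 (thin lens f=56): x=-8182/1995 (≈-4.1013) theta=2801/18620 (≈0.1504)
After 9 (propagate distance d=31 (to screen)): x=31397/55860 (≈0.5621) theta=2801/18620 (≈0.1504)
Rounded to 4 decimal places: x = 0.5621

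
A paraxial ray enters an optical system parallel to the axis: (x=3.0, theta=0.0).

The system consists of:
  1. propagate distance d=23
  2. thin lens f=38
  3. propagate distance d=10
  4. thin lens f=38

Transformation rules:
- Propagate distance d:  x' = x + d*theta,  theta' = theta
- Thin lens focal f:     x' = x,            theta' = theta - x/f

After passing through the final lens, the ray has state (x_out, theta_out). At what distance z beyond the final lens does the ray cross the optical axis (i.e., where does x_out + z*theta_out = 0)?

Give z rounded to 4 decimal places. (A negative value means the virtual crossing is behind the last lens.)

Answer: 16.1212

Derivation:
Initial: x=3.0000 theta=0.0000
After 1 (propagate distance d=23): x=3.0000 theta=0.0000
After 2 (thin lens f=38): x=3.0000 theta=-3/38 (≈-0.0789)
After 3 (propagate distance d=10): x=42/19 (≈2.2105) theta=-3/38 (≈-0.0789)
After 4 (thin lens f=38): x=42/19 (≈2.2105) theta=-99/722 (≈-0.1371)
z_focus = -x_out/theta_out = -(42/19)/(-99/722) = 532/33 ≈ 16.1212
Rounded to 4 decimal places: z = 16.1212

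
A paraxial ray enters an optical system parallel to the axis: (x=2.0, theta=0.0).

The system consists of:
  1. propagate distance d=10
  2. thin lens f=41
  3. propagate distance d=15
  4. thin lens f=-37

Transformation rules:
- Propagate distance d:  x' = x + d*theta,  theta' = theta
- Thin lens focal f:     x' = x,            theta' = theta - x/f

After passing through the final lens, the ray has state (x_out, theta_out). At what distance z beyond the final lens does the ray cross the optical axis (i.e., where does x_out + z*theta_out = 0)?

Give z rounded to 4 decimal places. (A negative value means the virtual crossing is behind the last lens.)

Initial: x=2.0000 theta=0.0000
After 1 (propagate distance d=10): x=2.0000 theta=0.0000
After 2 (thin lens f=41): x=2.0000 theta=-2/41 (≈-0.0488)
After 3 (propagate distance d=15): x=52/41 (≈1.2683) theta=-2/41 (≈-0.0488)
After 4 (thin lens f=-37): x=52/41 (≈1.2683) theta=-22/1517 (≈-0.0145)
z_focus = -x_out/theta_out = -(52/41)/(-22/1517) = 962/11 ≈ 87.4545
Rounded to 4 decimal places: z = 87.4545

Answer: 87.4545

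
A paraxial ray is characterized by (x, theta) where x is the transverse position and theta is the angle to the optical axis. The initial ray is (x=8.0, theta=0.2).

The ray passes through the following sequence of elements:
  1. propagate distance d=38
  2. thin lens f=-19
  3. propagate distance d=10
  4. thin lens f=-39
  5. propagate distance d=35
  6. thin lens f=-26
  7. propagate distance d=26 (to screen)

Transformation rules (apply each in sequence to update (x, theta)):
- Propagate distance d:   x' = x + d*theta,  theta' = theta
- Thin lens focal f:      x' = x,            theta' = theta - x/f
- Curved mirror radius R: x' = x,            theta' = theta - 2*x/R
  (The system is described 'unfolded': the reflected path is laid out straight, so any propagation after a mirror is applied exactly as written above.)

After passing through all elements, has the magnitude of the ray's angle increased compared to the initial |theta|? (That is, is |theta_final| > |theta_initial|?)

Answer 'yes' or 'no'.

Initial: x=8.0000 theta=0.2000
After 1 (propagate distance d=38): x=15.6000 theta=0.2000
After 2 (thin lens f=-19): x=15.6000 theta=97/95 (≈1.0211)
After 3 (propagate distance d=10): x=2452/95 (≈25.8105) theta=97/95 (≈1.0211)
After 4 (thin lens f=-39): x=2452/95 (≈25.8105) theta=1247/741 (≈1.6829)
After 5 (propagate distance d=35): x=313853/3705 (≈84.7107) theta=1247/741 (≈1.6829)
After 6 (thin lens f=-26): x=313853/3705 (≈84.7107) theta=475963/96330 (≈4.9410)
After 7 (propagate distance d=26 (to screen)): x=263272/1235 (≈213.1757) theta=475963/96330 (≈4.9410)
|theta_initial|=0.2000 |theta_final|=475963/96330 (≈4.9410) -> increased

Answer: yes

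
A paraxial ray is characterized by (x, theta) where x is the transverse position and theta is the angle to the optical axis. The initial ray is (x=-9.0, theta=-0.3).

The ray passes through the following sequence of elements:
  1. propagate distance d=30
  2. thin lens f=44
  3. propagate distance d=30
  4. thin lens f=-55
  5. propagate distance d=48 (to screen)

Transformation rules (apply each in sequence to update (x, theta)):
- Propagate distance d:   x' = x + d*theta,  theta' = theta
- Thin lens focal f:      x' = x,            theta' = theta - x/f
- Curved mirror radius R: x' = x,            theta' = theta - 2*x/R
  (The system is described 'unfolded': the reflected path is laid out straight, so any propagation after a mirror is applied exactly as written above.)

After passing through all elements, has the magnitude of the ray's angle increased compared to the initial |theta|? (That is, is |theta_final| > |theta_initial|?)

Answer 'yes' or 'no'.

Initial: x=-9.0000 theta=-0.3000
After 1 (propagate distance d=30): x=-18.0000 theta=-0.3000
After 2 (thin lens f=44): x=-18.0000 theta=6/55 (≈0.1091)
After 3 (propagate distance d=30): x=-162/11 (≈-14.7273) theta=6/55 (≈0.1091)
After 4 (thin lens f=-55): x=-162/11 (≈-14.7273) theta=-96/605 (≈-0.1587)
After 5 (propagate distance d=48 (to screen)): x=-13518/605 (≈-22.3438) theta=-96/605 (≈-0.1587)
|theta_initial|=0.3000 |theta_final|=96/605 (≈0.1587) -> not increased

Answer: no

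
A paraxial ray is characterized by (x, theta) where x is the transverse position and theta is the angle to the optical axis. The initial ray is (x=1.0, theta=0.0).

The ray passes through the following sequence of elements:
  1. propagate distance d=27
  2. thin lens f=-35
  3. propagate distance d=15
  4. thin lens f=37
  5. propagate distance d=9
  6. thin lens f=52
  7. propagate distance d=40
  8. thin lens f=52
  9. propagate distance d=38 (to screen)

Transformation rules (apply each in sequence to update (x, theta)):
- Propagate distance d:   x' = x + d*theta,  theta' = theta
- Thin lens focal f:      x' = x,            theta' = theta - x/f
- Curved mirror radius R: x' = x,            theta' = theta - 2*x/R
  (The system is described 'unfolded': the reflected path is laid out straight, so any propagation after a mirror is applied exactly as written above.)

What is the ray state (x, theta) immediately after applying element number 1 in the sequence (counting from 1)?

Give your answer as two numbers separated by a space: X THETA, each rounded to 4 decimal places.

Initial: x=1.0000 theta=0.0000
After 1 (propagate distance d=27): x=1.0000 theta=0.0000
Rounded to 4 decimal places: x = 1.0000, theta = 0.0000

Answer: 1.0000 0.0000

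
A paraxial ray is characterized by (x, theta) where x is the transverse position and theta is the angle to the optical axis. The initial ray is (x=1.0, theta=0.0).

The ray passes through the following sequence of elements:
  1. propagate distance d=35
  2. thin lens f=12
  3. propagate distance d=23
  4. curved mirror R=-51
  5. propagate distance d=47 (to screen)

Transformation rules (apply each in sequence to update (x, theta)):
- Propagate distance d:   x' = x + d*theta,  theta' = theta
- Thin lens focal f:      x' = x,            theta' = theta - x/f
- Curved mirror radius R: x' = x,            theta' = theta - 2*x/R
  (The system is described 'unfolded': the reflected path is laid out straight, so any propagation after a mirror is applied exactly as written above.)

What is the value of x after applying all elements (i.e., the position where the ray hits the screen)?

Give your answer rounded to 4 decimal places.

Initial: x=1.0000 theta=0.0000
After 1 (propagate distance d=35): x=1.0000 theta=0.0000
After 2 (thin lens f=12): x=1.0000 theta=-1/12 (≈-0.0833)
After 3 (propagate distance d=23): x=-11/12 (≈-0.9167) theta=-1/12 (≈-0.0833)
After 4 (curved mirror R=-51): x=-11/12 (≈-0.9167) theta=-73/612 (≈-0.1193)
After 5 (propagate distance d=47 (to screen)): x=-998/153 (≈-6.5229) theta=-73/612 (≈-0.1193)
Rounded to 4 decimal places: x = -6.5229

Answer: -6.5229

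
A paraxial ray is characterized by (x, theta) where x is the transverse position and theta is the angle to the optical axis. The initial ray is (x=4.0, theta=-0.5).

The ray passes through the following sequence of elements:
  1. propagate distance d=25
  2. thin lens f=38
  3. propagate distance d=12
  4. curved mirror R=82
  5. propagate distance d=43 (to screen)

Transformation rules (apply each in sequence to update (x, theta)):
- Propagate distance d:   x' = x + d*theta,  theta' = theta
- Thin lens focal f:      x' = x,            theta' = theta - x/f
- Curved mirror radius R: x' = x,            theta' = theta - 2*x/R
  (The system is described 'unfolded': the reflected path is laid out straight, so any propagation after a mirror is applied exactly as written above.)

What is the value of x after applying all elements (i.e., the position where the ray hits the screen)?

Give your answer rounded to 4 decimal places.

Answer: -11.3052

Derivation:
Initial: x=4.0000 theta=-0.5000
After 1 (propagate distance d=25): x=-8.5000 theta=-0.5000
After 2 (thin lens f=38): x=-8.5000 theta=-21/76 (≈-0.2763)
After 3 (propagate distance d=12): x=-449/38 (≈-11.8158) theta=-21/76 (≈-0.2763)
After 4 (curved mirror R=82): x=-449/38 (≈-11.8158) theta=37/3116 (≈0.0119)
After 5 (propagate distance d=43 (to screen)): x=-35227/3116 (≈-11.3052) theta=37/3116 (≈0.0119)
Rounded to 4 decimal places: x = -11.3052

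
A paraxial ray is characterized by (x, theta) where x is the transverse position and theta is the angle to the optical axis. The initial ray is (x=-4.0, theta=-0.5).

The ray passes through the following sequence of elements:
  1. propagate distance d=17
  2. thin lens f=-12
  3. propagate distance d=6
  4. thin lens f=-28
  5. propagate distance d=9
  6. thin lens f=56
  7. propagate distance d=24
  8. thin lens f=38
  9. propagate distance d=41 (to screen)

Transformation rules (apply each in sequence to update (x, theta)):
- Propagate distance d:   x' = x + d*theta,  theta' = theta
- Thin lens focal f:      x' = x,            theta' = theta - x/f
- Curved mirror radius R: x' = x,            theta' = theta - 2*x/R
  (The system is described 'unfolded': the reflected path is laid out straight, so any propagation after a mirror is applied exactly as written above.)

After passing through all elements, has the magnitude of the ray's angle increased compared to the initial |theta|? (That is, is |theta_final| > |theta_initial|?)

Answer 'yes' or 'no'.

Answer: yes

Derivation:
Initial: x=-4.0000 theta=-0.5000
After 1 (propagate distance d=17): x=-12.5000 theta=-0.5000
After 2 (thin lens f=-12): x=-12.5000 theta=-37/24 (≈-1.5417)
After 3 (propagate distance d=6): x=-21.7500 theta=-37/24 (≈-1.5417)
After 4 (thin lens f=-28): x=-21.7500 theta=-779/336 (≈-2.3185)
After 5 (propagate distance d=9): x=-4773/112 (≈-42.6161) theta=-779/336 (≈-2.3185)
After 6 (thin lens f=56): x=-4773/112 (≈-42.6161) theta=-29305/18816 (≈-1.5575)
After 7 (propagate distance d=24): x=-15679/196 (≈-79.9949) theta=-29305/18816 (≈-1.5575)
After 8 (thin lens f=38): x=-15679/196 (≈-79.9949) theta=27971/51072 (≈0.5477)
After 9 (propagate distance d=41 (to screen)): x=-20570819/357504 (≈-57.5401) theta=27971/51072 (≈0.5477)
|theta_initial|=0.5000 |theta_final|=27971/51072 (≈0.5477) -> increased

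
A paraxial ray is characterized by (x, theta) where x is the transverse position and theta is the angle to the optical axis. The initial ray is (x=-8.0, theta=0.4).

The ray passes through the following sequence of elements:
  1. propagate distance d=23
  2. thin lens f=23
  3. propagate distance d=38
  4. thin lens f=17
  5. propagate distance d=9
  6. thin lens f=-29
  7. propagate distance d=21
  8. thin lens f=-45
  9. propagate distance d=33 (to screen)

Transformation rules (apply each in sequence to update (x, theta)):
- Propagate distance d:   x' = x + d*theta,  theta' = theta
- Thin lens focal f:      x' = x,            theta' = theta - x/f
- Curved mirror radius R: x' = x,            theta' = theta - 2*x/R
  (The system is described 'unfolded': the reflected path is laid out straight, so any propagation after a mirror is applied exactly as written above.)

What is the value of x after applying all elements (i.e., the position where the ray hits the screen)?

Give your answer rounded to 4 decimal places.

Initial: x=-8.0000 theta=0.4000
After 1 (propagate distance d=23): x=1.2000 theta=0.4000
After 2 (thin lens f=23): x=1.2000 theta=8/23 (≈0.3478)
After 3 (propagate distance d=38): x=1658/115 (≈14.4174) theta=8/23 (≈0.3478)
After 4 (thin lens f=17): x=1658/115 (≈14.4174) theta=-978/1955 (≈-0.5003)
After 5 (propagate distance d=9): x=19384/1955 (≈9.9151) theta=-978/1955 (≈-0.5003)
After 6 (thin lens f=-29): x=19384/1955 (≈9.9151) theta=-8978/56695 (≈-0.1584)
After 7 (propagate distance d=21): x=373598/56695 (≈6.5896) theta=-8978/56695 (≈-0.1584)
After 8 (thin lens f=-45): x=373598/56695 (≈6.5896) theta=-30412/2551275 (≈-0.0119)
After 9 (propagate distance d=33 (to screen)): x=229106/36975 (≈6.1962) theta=-30412/2551275 (≈-0.0119)
Rounded to 4 decimal places: x = 6.1962

Answer: 6.1962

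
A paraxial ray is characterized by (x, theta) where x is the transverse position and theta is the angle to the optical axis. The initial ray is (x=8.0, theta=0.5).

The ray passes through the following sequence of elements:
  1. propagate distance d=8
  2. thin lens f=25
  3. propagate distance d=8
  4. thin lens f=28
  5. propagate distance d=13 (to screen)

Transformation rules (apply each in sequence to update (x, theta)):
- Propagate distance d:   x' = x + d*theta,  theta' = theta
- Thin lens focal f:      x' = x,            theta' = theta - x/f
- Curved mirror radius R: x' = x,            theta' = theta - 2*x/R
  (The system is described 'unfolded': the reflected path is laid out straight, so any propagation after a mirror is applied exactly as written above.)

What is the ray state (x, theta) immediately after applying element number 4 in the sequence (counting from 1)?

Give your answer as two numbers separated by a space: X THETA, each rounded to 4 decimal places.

Initial: x=8.0000 theta=0.5000
After 1 (propagate distance d=8): x=12.0000 theta=0.5000
After 2 (thin lens f=25): x=12.0000 theta=0.0200
After 3 (propagate distance d=8): x=12.1600 theta=0.0200
After 4 (thin lens f=28): x=12.1600 theta=-29/70 (≈-0.4143)
Rounded to 4 decimal places: x = 12.1600, theta = -0.4143

Answer: 12.1600 -0.4143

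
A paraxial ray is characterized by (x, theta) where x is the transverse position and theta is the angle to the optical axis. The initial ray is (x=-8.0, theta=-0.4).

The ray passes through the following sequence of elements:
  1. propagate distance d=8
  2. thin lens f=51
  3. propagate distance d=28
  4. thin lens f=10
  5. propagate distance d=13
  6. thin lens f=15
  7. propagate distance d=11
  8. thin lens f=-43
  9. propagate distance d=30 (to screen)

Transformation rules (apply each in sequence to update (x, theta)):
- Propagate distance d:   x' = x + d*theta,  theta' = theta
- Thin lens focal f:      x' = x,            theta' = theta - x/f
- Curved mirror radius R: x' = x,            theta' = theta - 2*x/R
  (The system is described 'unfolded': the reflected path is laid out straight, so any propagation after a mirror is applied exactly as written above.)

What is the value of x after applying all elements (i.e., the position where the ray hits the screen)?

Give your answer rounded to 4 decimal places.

Answer: 66.4053

Derivation:
Initial: x=-8.0000 theta=-0.4000
After 1 (propagate distance d=8): x=-11.2000 theta=-0.4000
After 2 (thin lens f=51): x=-11.2000 theta=-46/255 (≈-0.1804)
After 3 (propagate distance d=28): x=-4144/255 (≈-16.2510) theta=-46/255 (≈-0.1804)
After 4 (thin lens f=10): x=-4144/255 (≈-16.2510) theta=614/425 (≈1.4447)
After 5 (propagate distance d=13): x=3226/1275 (≈2.5302) theta=614/425 (≈1.4447)
After 6 (thin lens f=15): x=3226/1275 (≈2.5302) theta=24404/19125 (≈1.2760)
After 7 (propagate distance d=11): x=316834/19125 (≈16.5665) theta=24404/19125 (≈1.2760)
After 8 (thin lens f=-43): x=316834/19125 (≈16.5665) theta=455402/274125 (≈1.6613)
After 9 (propagate distance d=30 (to screen)): x=54610042/822375 (≈66.4053) theta=455402/274125 (≈1.6613)
Rounded to 4 decimal places: x = 66.4053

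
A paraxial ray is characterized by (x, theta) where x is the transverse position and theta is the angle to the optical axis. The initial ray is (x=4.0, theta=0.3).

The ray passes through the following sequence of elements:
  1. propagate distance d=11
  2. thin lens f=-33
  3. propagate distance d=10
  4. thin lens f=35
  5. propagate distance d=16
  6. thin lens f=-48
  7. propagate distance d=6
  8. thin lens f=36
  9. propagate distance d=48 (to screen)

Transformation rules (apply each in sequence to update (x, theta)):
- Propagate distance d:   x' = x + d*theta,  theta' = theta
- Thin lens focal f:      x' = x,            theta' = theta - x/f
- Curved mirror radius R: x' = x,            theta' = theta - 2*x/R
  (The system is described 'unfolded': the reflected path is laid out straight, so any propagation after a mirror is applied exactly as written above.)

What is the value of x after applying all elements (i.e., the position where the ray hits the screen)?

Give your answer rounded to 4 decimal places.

Answer: 16.9886

Derivation:
Initial: x=4.0000 theta=0.3000
After 1 (propagate distance d=11): x=7.3000 theta=0.3000
After 2 (thin lens f=-33): x=7.3000 theta=86/165 (≈0.5212)
After 3 (propagate distance d=10): x=4129/330 (≈12.5121) theta=86/165 (≈0.5212)
After 4 (thin lens f=35): x=4129/330 (≈12.5121) theta=1891/11550 (≈0.1637)
After 5 (propagate distance d=16): x=58257/3850 (≈15.1317) theta=1891/11550 (≈0.1637)
After 6 (thin lens f=-48): x=58257/3850 (≈15.1317) theta=88513/184800 (≈0.4790)
After 7 (propagate distance d=6): x=554569/30800 (≈18.0055) theta=88513/184800 (≈0.4790)
After 8 (thin lens f=36): x=554569/30800 (≈18.0055) theta=-23491/1108800 (≈-0.0212)
After 9 (propagate distance d=48 (to screen)): x=224249/13200 (≈16.9886) theta=-23491/1108800 (≈-0.0212)
Rounded to 4 decimal places: x = 16.9886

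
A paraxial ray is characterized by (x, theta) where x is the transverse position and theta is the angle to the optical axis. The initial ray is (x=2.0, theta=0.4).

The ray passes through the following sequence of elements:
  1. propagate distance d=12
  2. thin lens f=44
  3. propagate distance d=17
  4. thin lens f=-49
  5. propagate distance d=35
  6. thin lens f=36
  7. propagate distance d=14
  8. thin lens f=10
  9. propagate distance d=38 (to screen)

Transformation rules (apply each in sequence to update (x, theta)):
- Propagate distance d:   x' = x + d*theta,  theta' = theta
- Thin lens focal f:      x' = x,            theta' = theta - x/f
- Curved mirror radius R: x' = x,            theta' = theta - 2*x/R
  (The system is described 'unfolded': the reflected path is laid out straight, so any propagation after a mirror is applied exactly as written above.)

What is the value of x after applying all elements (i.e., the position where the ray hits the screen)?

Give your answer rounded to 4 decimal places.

Initial: x=2.0000 theta=0.4000
After 1 (propagate distance d=12): x=6.8000 theta=0.4000
After 2 (thin lens f=44): x=6.8000 theta=27/110 (≈0.2455)
After 3 (propagate distance d=17): x=1207/110 (≈10.9727) theta=27/110 (≈0.2455)
After 4 (thin lens f=-49): x=1207/110 (≈10.9727) theta=23/49 (≈0.4694)
After 5 (propagate distance d=35): x=21099/770 (≈27.4013) theta=23/49 (≈0.4694)
After 6 (thin lens f=36): x=21099/770 (≈27.4013) theta=-18871/64680 (≈-0.2918)
After 7 (propagate distance d=14): x=1399/60 (≈23.3167) theta=-18871/64680 (≈-0.2918)
After 8 (thin lens f=10): x=1399/60 (≈23.3167) theta=-106052/40425 (≈-2.6234)
After 9 (propagate distance d=38 (to screen)): x=-4116533/53900 (≈-76.3735) theta=-106052/40425 (≈-2.6234)
Rounded to 4 decimal places: x = -76.3735

Answer: -76.3735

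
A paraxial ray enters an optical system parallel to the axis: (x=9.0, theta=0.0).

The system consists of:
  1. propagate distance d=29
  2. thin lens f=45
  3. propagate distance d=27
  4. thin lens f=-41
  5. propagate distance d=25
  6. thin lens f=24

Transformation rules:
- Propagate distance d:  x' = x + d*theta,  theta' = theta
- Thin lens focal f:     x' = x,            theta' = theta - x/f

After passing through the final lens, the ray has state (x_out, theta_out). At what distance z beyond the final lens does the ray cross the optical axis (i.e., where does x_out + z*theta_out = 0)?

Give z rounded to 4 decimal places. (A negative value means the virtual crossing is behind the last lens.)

Answer: 5.4713

Derivation:
Initial: x=9.0000 theta=0.0000
After 1 (propagate distance d=29): x=9.0000 theta=0.0000
After 2 (thin lens f=45): x=9.0000 theta=-0.2000
After 3 (propagate distance d=27): x=3.6000 theta=-0.2000
After 4 (thin lens f=-41): x=3.6000 theta=-23/205 (≈-0.1122)
After 5 (propagate distance d=25): x=163/205 (≈0.7951) theta=-23/205 (≈-0.1122)
After 6 (thin lens f=24): x=163/205 (≈0.7951) theta=-143/984 (≈-0.1453)
z_focus = -x_out/theta_out = -(163/205)/(-143/984) = 3912/715 ≈ 5.4713
Rounded to 4 decimal places: z = 5.4713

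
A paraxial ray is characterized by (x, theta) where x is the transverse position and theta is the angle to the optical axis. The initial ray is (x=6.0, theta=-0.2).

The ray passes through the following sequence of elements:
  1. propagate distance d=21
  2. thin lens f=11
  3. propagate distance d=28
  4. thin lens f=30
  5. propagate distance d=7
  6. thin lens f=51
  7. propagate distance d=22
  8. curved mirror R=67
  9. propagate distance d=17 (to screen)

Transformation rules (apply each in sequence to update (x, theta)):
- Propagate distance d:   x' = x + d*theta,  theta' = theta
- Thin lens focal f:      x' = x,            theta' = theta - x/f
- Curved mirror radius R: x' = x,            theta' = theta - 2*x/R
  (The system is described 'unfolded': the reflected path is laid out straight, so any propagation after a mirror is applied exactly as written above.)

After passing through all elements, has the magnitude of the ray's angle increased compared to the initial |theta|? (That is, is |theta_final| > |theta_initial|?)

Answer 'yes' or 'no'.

Answer: yes

Derivation:
Initial: x=6.0000 theta=-0.2000
After 1 (propagate distance d=21): x=1.8000 theta=-0.2000
After 2 (thin lens f=11): x=1.8000 theta=-4/11 (≈-0.3636)
After 3 (propagate distance d=28): x=-461/55 (≈-8.3818) theta=-4/11 (≈-0.3636)
After 4 (thin lens f=30): x=-461/55 (≈-8.3818) theta=-139/1650 (≈-0.0842)
After 5 (propagate distance d=7): x=-14803/1650 (≈-8.9715) theta=-139/1650 (≈-0.0842)
After 6 (thin lens f=51): x=-14803/1650 (≈-8.9715) theta=3857/42075 (≈0.0917)
After 7 (propagate distance d=22): x=-117049/16830 (≈-6.9548) theta=3857/42075 (≈0.0917)
After 8 (curved mirror R=67): x=-117049/16830 (≈-6.9548) theta=12592/42075 (≈0.2993)
After 9 (propagate distance d=17 (to screen)): x=-157117/84150 (≈-1.8671) theta=12592/42075 (≈0.2993)
|theta_initial|=0.2000 |theta_final|=12592/42075 (≈0.2993) -> increased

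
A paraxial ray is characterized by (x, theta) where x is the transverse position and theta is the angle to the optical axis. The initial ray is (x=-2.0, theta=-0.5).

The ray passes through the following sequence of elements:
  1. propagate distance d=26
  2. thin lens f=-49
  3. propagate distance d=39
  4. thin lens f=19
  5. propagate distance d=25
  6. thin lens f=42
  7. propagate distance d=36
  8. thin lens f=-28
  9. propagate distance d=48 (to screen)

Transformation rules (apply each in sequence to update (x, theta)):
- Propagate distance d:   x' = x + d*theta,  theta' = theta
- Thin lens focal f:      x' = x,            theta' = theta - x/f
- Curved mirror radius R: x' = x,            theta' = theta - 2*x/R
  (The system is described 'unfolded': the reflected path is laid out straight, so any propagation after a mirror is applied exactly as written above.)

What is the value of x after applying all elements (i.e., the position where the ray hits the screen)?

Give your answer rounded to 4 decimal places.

Answer: 242.8276

Derivation:
Initial: x=-2.0000 theta=-0.5000
After 1 (propagate distance d=26): x=-15.0000 theta=-0.5000
After 2 (thin lens f=-49): x=-15.0000 theta=-79/98 (≈-0.8061)
After 3 (propagate distance d=39): x=-4551/98 (≈-46.4388) theta=-79/98 (≈-0.8061)
After 4 (thin lens f=19): x=-4551/98 (≈-46.4388) theta=1525/931 (≈1.6380)
After 5 (propagate distance d=25): x=-10219/1862 (≈-5.4882) theta=1525/931 (≈1.6380)
After 6 (thin lens f=42): x=-10219/1862 (≈-5.4882) theta=138319/78204 (≈1.7687)
After 7 (propagate distance d=36): x=758381/13034 (≈58.1848) theta=138319/78204 (≈1.7687)
After 8 (thin lens f=-28): x=758381/13034 (≈58.1848) theta=4211609/1094856 (≈3.8467)
After 9 (propagate distance d=48 (to screen)): x=22155103/91238 (≈242.8276) theta=4211609/1094856 (≈3.8467)
Rounded to 4 decimal places: x = 242.8276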